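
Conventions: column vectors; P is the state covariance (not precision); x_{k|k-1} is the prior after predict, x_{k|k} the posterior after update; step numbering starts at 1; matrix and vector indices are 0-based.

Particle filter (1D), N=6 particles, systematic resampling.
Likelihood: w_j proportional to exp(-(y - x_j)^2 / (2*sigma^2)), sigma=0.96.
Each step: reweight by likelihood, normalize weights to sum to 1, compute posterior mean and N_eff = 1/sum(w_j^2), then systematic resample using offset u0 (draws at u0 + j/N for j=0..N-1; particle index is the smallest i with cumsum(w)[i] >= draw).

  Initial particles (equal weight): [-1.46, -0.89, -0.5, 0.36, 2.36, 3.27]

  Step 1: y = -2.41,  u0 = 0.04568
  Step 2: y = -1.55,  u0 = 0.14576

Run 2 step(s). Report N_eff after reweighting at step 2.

step 1: w=[0.5825, 0.2714, 0.1313, 0.0148, 0.0000, 0.0000]  mean=-1.1523  Neff=2.3233  idx=[0, 0, 0, 0, 1, 2]
step 2: w=[0.1871, 0.1871, 0.1871, 0.1871, 0.1484, 0.1033]  mean=-1.2763  Neff=5.7910  idx=[0, 1, 2, 3, 4, 5]

N_eff = 5.7910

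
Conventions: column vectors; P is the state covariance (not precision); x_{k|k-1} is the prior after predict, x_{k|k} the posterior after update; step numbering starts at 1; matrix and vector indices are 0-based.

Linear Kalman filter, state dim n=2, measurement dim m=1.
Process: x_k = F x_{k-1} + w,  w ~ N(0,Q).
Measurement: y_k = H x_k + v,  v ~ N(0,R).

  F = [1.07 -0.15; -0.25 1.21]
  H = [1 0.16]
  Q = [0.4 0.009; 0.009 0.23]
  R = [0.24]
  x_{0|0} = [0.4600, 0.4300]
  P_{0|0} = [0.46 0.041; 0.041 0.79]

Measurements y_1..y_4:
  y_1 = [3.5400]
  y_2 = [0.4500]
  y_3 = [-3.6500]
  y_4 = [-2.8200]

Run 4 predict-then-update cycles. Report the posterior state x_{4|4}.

x_post = [-3.4242, 3.9073]

step 1: x^-=[0.4277, 0.4053]  P^-=[0.9313 -0.2028; -0.2028 1.3906]  S=[1.1420]  K=[0.7871; 0.0172]  nu=[3.0475]  x^+=[2.8263, 0.4578]  P^+=[0.2238 -0.2183; -0.2183 1.3902]
step 2: x^-=[2.9555, -0.1526]  P^-=[0.7576 -0.5940; -0.5940 2.4115]  S=[0.8693]  K=[0.7622; -0.2395]  nu=[-2.4810]  x^+=[1.0644, 0.4416]  P^+=[0.2526 -0.4353; -0.4353 2.3617]
step 3: x^-=[1.0726, 0.2682]  P^-=[0.8821 -1.0672; -1.0672 3.9669]  S=[0.8821]  K=[0.8064; -0.4903]  nu=[-4.7655]  x^+=[-2.7702, 2.6046]  P^+=[0.3085 -0.7184; -0.7184 3.7549]
step 4: x^-=[-3.3548, 3.8441]  P^-=[1.0683 -1.7121; -1.7121 6.1814]  S=[0.9186]  K=[0.8647; -0.7871]  nu=[-0.0803]  x^+=[-3.4242, 3.9073]  P^+=[0.3814 -1.0869; -1.0869 5.6122]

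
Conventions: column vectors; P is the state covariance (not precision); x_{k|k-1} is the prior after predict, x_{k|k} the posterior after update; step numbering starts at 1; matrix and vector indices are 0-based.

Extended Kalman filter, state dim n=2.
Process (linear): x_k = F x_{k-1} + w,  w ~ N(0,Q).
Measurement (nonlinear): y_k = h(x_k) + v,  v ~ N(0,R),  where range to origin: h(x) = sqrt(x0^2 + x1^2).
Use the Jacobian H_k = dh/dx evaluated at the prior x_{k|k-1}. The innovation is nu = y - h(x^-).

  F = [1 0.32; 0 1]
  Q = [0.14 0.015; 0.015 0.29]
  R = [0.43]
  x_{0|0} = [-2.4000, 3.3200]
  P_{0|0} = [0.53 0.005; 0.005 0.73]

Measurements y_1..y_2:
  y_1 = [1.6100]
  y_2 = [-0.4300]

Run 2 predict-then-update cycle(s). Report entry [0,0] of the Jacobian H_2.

H_jac[0,0] = -0.3093

step 1: x^-=[-1.3376, 3.3200]  P^-=[0.7480 0.2536; 0.2536 1.0200]  H_jac=[-0.3737 0.9275]  S=[1.2362]  K=[-0.0358; 0.6887]  nu=[-1.9693]  x^+=[-1.2671, 1.9638]  P^+=[0.7464 0.2841; 0.2841 0.4337]
step 2: x^-=[-0.6386, 1.9638]  P^-=[1.1126 0.4379; 0.4379 0.7237]  H_jac=[-0.3093 0.9510]  S=[0.9333]  K=[0.0775; 0.5923]  nu=[-2.4950]  x^+=[-0.8320, 0.4860]  P^+=[1.1070 0.3950; 0.3950 0.3963]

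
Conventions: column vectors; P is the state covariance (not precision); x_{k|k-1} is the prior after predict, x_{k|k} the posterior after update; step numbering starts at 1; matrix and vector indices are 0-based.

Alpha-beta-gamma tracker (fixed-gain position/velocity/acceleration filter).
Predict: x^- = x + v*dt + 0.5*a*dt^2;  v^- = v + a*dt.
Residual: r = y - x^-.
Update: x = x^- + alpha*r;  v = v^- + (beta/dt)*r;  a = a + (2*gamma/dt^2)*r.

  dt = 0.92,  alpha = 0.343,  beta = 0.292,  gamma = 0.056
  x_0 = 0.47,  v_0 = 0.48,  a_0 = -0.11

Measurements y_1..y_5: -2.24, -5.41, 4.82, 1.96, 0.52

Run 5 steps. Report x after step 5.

step 1: x_pred=0.8650  r=-3.1050  x^+=-0.2000  v^+=-0.6067  a^+=-0.5209
step 2: x_pred=-0.9786  r=-4.4314  x^+=-2.4986  v^+=-2.4924  a^+=-1.1073
step 3: x_pred=-5.2602  r=10.0802  x^+=-1.8027  v^+=-0.3117  a^+=0.2266
step 4: x_pred=-1.9936  r=3.9536  x^+=-0.6375  v^+=1.1516  a^+=0.7498
step 5: x_pred=0.7392  r=-0.2192  x^+=0.6640  v^+=1.7718  a^+=0.7207

x_post = 0.6640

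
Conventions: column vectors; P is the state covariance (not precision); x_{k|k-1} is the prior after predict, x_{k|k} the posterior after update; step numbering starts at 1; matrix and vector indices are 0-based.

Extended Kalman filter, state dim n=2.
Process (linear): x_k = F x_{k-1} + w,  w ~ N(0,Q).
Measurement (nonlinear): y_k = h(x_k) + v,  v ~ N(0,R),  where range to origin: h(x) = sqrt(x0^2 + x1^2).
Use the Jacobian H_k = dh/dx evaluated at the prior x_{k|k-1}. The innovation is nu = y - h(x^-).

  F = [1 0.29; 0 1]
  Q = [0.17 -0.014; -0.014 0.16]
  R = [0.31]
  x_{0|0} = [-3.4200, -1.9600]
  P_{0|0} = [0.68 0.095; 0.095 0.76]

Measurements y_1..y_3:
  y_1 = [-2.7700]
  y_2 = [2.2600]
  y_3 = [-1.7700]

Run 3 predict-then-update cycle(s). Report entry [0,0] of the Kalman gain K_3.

step 1: x^-=[-3.9884, -1.9600]  P^-=[0.9690 0.3014; 0.3014 0.9200]  H_jac=[-0.8975 -0.4410]  S=[1.5081]  K=[-0.6648; -0.4484]  nu=[-7.2140]  x^+=[0.8076, 1.2749]  P^+=[0.3025 -0.1482; -0.1482 0.6167]
step 2: x^-=[1.1773, 1.2749]  P^-=[0.4384 0.0167; 0.0167 0.7767]  H_jac=[0.6784 0.7347]  S=[0.9476]  K=[0.3268; 0.6141]  nu=[0.5246]  x^+=[1.3488, 1.5971]  P^+=[0.3372 -0.1735; -0.1735 0.4194]
step 3: x^-=[1.8119, 1.5971]  P^-=[0.4418 -0.0659; -0.0659 0.5794]  H_jac=[0.7502 0.6612]  S=[0.7466]  K=[0.3856; 0.4469]  nu=[-4.1853]  x^+=[0.1981, -0.2734]  P^+=[0.3308 -0.1945; -0.1945 0.4302]

K[0,0] = 0.3856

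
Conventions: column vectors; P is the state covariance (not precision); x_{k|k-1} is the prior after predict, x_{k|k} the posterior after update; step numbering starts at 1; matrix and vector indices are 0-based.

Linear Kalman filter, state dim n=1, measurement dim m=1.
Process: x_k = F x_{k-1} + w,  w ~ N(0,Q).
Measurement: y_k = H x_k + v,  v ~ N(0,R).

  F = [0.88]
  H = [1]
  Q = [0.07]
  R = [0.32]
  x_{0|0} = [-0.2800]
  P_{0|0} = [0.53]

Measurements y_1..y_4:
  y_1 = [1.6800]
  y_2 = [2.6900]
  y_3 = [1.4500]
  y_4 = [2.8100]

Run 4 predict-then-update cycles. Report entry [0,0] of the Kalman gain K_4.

step 1: x^-=[-0.2464]  P^-=[0.4804]  S=[0.8004]  K=[0.6002]  nu=[1.9264]  x^+=[0.9099]  P^+=[0.1921]
step 2: x^-=[0.8007]  P^-=[0.2187]  S=[0.5387]  K=[0.4060]  nu=[1.8893]  x^+=[1.5678]  P^+=[0.1299]
step 3: x^-=[1.3796]  P^-=[0.1706]  S=[0.4906]  K=[0.3478]  nu=[0.0704]  x^+=[1.4041]  P^+=[0.1113]
step 4: x^-=[1.2356]  P^-=[0.1562]  S=[0.4762]  K=[0.3280]  nu=[1.5744]  x^+=[1.7520]  P^+=[0.1050]

K[0,0] = 0.3280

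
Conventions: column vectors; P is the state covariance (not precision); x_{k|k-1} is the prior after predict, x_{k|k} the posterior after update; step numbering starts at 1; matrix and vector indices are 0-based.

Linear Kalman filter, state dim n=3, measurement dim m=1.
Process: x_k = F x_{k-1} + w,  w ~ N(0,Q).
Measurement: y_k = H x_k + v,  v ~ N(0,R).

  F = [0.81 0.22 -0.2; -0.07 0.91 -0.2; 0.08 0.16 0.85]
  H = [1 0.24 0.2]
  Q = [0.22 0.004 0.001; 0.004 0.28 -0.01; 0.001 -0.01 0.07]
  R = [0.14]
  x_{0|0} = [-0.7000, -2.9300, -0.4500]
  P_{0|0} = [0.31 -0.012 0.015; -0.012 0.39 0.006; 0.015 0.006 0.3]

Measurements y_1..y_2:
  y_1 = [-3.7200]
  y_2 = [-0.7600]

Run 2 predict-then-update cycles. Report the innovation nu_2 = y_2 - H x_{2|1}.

innov = [2.5454]

step 1: x^-=[-1.1216, -2.5273, -0.9073]  P^-=[0.4446 0.0643 -0.0069; 0.0643 0.6162 -0.0034; -0.0069 -0.0034 0.3021]  S=[0.6599]  K=[0.6950; 0.3205; 0.0798]  nu=[-1.8104]  x^+=[-2.3798, -3.1075, -1.0518]  P^+=[0.1259 -0.0827 -0.0435; -0.0827 0.5485 -0.0203; -0.0435 -0.0203 0.2979]
step 2: x^-=[-2.4009, -2.4509, -1.5816]  P^-=[0.3274 0.0699 -0.0668; 0.0699 0.7634 0.0017; -0.0668 0.0017 0.2865]  S=[0.5299]  K=[0.6244; 0.4783; -0.0171]  nu=[2.5454]  x^+=[-0.8115, -1.2333, -1.6252]  P^+=[0.1208 -0.0884 -0.0611; -0.0884 0.6422 0.0060; -0.0611 0.0060 0.2864]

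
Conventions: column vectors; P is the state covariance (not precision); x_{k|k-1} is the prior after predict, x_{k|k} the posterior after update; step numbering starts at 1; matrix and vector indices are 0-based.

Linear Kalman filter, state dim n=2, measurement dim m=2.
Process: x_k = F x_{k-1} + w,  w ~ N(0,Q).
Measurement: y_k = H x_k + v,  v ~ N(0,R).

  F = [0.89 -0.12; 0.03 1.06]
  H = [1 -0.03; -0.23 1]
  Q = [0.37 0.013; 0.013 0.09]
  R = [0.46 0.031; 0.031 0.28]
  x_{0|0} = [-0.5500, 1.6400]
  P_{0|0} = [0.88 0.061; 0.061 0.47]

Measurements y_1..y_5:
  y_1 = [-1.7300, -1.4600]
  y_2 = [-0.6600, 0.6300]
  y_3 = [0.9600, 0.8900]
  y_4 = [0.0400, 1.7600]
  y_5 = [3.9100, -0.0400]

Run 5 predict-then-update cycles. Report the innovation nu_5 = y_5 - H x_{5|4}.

step 1: x^-=[-0.6863, 1.7219]  P^-=[1.0608 0.0340; 0.0340 0.6228]  S=[1.5193 -0.1974; -0.1974 0.9432]  K=[0.6873 -0.0787; 0.0975 0.6723]  nu=[-0.9920, -3.3397]  x^+=[-1.1051, -0.6203]  P^+=[0.3159 0.0719; 0.0719 0.2078]
step 2: x^-=[-0.9091, -0.6906]  P^-=[0.6078 0.0626; 0.0626 0.3284]  S=[1.0644 -0.0556; -0.0556 0.6117]  K=[0.5654 -0.0748; 0.0767 0.5202]  nu=[0.2284, 1.1115]  x^+=[-0.8631, -0.0949]  P^+=[0.2595 0.0563; 0.0563 0.1610]
step 3: x^-=[-0.7568, -0.1264]  P^-=[0.5658 0.0523; 0.0523 0.2747]  S=[1.0229 -0.0547; -0.0547 0.5606]  K=[0.5470 -0.0854; 0.0685 0.4752]  nu=[1.7130, 0.8424]  x^+=[0.1083, 0.3912]  P^+=[0.2505 0.0506; 0.0506 0.1468]
step 4: x^-=[0.0494, 0.4180]  P^-=[0.5597 0.0486; 0.0486 0.2584]  S=[1.0170 -0.0565; -0.0565 0.5457]  K=[0.5439 -0.0905; 0.0657 0.4599]  nu=[0.0031, 1.3534]  x^+=[-0.0713, 1.0406]  P^+=[0.2488 0.0488; 0.0488 0.1420]
step 5: x^-=[-0.1884, 1.1009]  P^-=[0.5587 0.0474; 0.0474 0.2529]  S=[1.0161 -0.0574; -0.0574 0.5407]  K=[0.5433 -0.0924; 0.0648 0.4545]  nu=[4.1314, -1.1843]  x^+=[2.1654, 0.8306]  P^+=[0.2485 0.0481; 0.0481 0.1403]

innov = [4.1314, -1.1843]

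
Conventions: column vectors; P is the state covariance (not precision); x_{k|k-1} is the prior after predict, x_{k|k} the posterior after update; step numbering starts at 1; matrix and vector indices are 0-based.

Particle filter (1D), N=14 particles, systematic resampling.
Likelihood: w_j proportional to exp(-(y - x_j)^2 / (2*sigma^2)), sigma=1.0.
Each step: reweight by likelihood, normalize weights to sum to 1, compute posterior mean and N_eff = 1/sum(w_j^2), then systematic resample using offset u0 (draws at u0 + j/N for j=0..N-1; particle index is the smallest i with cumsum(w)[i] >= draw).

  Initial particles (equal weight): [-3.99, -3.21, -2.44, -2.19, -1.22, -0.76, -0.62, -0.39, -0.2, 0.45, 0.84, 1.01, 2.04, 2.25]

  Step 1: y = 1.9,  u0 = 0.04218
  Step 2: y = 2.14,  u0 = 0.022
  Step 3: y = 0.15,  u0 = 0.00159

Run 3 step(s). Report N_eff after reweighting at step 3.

step 1: w=[0.0000, 0.0000, 0.0000, 0.0001, 0.0020, 0.0077, 0.0110, 0.0192, 0.0291, 0.0923, 0.1506, 0.1778, 0.2616, 0.2485]  mean=1.4118  Neff=5.1438  idx=[8, 9, 10, 10, 11, 11, 11, 12, 12, 12, 13, 13, 13, 13]
step 2: w=[0.0067, 0.0247, 0.0442, 0.0442, 0.0544, 0.0544, 0.0544, 0.1025, 0.1025, 0.1025, 0.1024, 0.1024, 0.1024, 0.1024]  mean=1.7975  Neff=11.5101  idx=[1, 3, 4, 6, 7, 7, 8, 9, 10, 10, 11, 12, 12, 13]
step 3: w=[0.2145, 0.1768, 0.1550, 0.1550, 0.0376, 0.0376, 0.0376, 0.0376, 0.0247, 0.0247, 0.0247, 0.0247, 0.0247, 0.0247]  mean=1.1988  Neff=7.4289  idx=[0, 0, 0, 1, 1, 1, 2, 2, 3, 3, 4, 6, 8, 11]

N_eff = 7.4289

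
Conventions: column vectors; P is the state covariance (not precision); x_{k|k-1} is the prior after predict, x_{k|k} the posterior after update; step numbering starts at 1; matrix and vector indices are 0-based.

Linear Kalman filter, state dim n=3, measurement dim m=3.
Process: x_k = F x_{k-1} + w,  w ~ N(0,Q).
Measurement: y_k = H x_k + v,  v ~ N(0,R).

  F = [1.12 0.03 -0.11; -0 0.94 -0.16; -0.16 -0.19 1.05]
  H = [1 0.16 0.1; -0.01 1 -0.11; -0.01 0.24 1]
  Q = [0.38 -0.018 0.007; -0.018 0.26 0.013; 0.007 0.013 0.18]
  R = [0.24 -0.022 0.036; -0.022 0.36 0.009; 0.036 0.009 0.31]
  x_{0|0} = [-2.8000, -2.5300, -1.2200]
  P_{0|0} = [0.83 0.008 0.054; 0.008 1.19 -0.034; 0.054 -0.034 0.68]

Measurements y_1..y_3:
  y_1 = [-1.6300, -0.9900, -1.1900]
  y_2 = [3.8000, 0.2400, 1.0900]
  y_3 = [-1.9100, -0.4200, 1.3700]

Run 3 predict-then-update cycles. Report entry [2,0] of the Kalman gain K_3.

K[2,0] = -0.0293

step 1: x^-=[-3.0777, -2.1830, -0.3523]  P^-=[1.4179 0.0300 -0.1661; 0.0300 1.3391 -0.3482; -0.1661 -0.3482 0.9898]  S=[1.6673 0.1868 -0.0507; 0.1868 1.7869 -0.1162; -0.0507 -0.1162 1.2131]  K=[0.8485 -0.0771 -0.1147; 0.0409 0.7699 0.0531; -0.0287 -0.2045 0.7276]  nu=[1.8322, 1.1235, -0.3446]  x^+=[-1.5702, -1.2614, -0.8853]  P^+=[0.2076 -0.0446 0.0071; -0.0446 0.2718 -0.0408; 0.0071 -0.0408 0.2325]
step 2: x^-=[-1.6991, -1.0441, -0.4387]  P^-=[0.6390 -0.0501 -0.0426; -0.0501 0.5184 -0.1092; -0.0426 -0.1092 0.4627]  S=[0.8689 -0.0048 0.0212; -0.0048 0.9090 -0.0228; 0.0212 -0.0228 0.7513]  K=[0.7235 -0.0557 -0.1033; 0.0276 0.5852 0.0378; -0.0309 -0.1614 0.5775]  nu=[5.7100, 1.2188, 1.7622]  x^+=[2.1824, -0.1068, 0.2062]  P^+=[0.1764 -0.0347 0.0036; -0.0347 0.2065 -0.0319; 0.0036 -0.0319 0.1842]
step 3: x^-=[2.4184, -0.1333, -0.1124]  P^-=[0.6006 -0.0427 -0.0368; -0.0427 0.4568 -0.0820; -0.0368 -0.0820 0.4044]  S=[0.8327 -0.0047 0.0259; -0.0047 0.8406 -0.0048; 0.0259 -0.0048 0.7024]  K=[0.7116 -0.0498 -0.1022; 0.0284 0.5551 0.0427; -0.0293 -0.1471 0.5484]  nu=[-4.2958, -0.2748, 1.5386]  x^+=[-0.7819, -0.3423, 0.8977]  P^+=[0.1731 -0.0324 0.0030; -0.0324 0.1962 -0.0282; 0.0030 -0.0282 0.1744]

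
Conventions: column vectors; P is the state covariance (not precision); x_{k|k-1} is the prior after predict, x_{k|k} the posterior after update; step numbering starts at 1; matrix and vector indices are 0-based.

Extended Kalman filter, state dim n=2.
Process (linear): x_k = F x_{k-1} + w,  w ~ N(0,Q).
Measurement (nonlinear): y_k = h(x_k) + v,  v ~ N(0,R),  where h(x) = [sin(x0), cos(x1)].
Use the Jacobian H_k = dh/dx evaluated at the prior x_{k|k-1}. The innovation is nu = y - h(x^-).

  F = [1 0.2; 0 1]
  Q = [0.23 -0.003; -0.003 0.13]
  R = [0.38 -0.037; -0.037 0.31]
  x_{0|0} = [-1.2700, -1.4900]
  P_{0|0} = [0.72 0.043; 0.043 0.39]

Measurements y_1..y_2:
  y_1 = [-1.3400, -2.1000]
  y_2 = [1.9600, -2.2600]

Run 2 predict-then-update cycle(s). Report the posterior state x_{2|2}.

x_post = [-4.5715, -3.3103]

step 1: x^-=[-1.5680, -1.4900]  P^-=[0.9828 0.1180; 0.1180 0.5200]  H_jac=[0.0028 0.0000; 0.0000 0.9967]  S=[0.3800 -0.0367; -0.0367 0.8266]  K=[0.0211 0.1432; 0.0616 0.6298]  nu=[-0.3400, -2.1807]  x^+=[-1.8875, -2.8843]  P^+=[0.9659 0.0438; 0.0438 0.1936]
step 2: x^-=[-2.4643, -2.8843]  P^-=[1.2211 0.0795; 0.0795 0.3236]  H_jac=[-0.7793 0.0000; 0.0000 0.2545]  S=[1.1216 -0.0528; -0.0528 0.3310]  K=[-0.8520 -0.0747; -0.0438 0.2418]  nu=[2.5867, -1.2929]  x^+=[-4.5715, -3.3103]  P^+=[0.4119 0.0329; 0.0329 0.3009]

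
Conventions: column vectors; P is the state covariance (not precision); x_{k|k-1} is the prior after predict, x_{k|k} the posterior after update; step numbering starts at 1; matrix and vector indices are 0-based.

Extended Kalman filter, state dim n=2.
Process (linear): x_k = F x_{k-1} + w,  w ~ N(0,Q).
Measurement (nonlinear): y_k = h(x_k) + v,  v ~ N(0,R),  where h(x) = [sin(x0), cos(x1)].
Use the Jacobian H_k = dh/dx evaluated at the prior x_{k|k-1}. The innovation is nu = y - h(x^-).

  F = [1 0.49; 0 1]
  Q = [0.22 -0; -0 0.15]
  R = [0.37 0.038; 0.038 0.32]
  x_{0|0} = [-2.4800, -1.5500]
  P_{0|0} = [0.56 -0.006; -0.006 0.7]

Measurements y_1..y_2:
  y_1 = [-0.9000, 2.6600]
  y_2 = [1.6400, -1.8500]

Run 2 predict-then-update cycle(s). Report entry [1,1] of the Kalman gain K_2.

K[1,1] = -0.3729

step 1: x^-=[-3.2395, -1.5500]  P^-=[0.9422 0.3370; 0.3370 0.8500]  H_jac=[-0.9952 0.0000; 0.0000 0.9998]  S=[1.3032 -0.2973; -0.2973 1.1696]  K=[-0.6941 0.1116; -0.0972 0.7019]  nu=[-0.9978, 2.6392]  x^+=[-2.2524, 0.3993]  P^+=[0.2538 0.0094; 0.0094 0.2209]
step 2: x^-=[-2.0567, 0.3993]  P^-=[0.5360 0.1176; 0.1176 0.3709]  H_jac=[-0.4670 0.0000; 0.0000 -0.3888]  S=[0.4869 0.0594; 0.0594 0.3761]  K=[-0.5091 -0.0413; -0.0674 -0.3729]  nu=[2.5243, -2.7713]  x^+=[-3.2274, 1.2627]  P^+=[0.4067 0.0837; 0.0837 0.3135]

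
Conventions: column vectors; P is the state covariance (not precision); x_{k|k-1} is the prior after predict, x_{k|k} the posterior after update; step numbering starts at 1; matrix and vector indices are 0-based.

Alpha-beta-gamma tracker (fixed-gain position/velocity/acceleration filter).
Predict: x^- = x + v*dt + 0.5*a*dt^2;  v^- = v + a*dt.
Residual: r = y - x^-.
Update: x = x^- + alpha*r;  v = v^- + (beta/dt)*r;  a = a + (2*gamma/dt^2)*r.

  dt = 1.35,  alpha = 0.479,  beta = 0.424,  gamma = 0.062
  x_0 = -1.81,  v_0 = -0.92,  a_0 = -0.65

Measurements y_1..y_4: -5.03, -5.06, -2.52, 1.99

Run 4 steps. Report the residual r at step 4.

resid = 9.3908

step 1: x_pred=-3.6443  r=-1.3857  x^+=-4.3081  v^+=-2.2327  a^+=-0.7443
step 2: x_pred=-8.0004  r=2.9404  x^+=-6.5920  v^+=-2.3140  a^+=-0.5442
step 3: x_pred=-10.2117  r=7.6917  x^+=-6.5274  v^+=-0.6329  a^+=-0.0209
step 4: x_pred=-7.4008  r=9.3908  x^+=-2.9026  v^+=2.2883  a^+=0.6181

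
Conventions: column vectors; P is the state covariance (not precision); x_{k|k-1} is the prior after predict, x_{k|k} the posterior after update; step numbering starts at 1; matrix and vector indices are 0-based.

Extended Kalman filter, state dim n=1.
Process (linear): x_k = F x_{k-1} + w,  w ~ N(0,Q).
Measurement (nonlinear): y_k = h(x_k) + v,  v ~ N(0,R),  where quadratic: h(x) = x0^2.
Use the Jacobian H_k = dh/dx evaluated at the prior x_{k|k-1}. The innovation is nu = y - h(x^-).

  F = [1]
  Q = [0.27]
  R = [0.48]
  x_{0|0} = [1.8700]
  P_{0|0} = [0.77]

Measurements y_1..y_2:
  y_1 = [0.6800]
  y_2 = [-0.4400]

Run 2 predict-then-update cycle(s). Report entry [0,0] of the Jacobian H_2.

step 1: x^-=[1.8700]  P^-=[1.0400]  H_jac=[3.7400]  S=[15.0271]  K=[0.2588]  nu=[-2.8169]  x^+=[1.1409]  P^+=[0.0332]
step 2: x^-=[1.1409]  P^-=[0.3032]  H_jac=[2.2818]  S=[2.0587]  K=[0.3361]  nu=[-1.7416]  x^+=[0.5556]  P^+=[0.0707]

H_jac[0,0] = 2.2818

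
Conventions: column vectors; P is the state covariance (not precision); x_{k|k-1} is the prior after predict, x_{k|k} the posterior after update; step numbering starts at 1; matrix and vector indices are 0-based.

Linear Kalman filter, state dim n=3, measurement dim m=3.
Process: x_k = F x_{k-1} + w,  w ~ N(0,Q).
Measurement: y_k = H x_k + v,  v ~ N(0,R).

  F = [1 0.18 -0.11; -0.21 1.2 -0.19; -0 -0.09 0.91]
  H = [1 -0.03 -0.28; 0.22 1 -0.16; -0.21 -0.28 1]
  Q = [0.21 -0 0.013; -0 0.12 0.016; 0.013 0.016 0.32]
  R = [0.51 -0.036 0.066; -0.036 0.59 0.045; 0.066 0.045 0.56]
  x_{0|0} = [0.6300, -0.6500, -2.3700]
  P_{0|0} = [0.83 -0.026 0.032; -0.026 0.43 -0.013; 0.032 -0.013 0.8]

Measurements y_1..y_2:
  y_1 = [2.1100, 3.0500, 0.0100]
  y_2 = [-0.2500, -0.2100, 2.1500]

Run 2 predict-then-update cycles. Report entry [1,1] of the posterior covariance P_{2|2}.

step 1: x^-=[0.7737, -0.4620, -2.0982]  P^-=[1.0477 -0.0981 -0.0448; -0.0981 0.8263 -0.1898; -0.0448 -0.1898 0.9881]  S=[1.6637 0.1787 -0.4536; 0.1787 1.5130 -0.5759; -0.4536 -0.5759 1.7727]  K=[0.6471 0.0318 0.0420; -0.1221 0.5345 -0.0835; -0.0301 -0.0117 0.5812]  nu=[0.7349, 3.0061, 2.1413]  x^+=[1.4348, 0.8762, -0.9109]  P^+=[0.3653 -0.0627 0.1268; -0.0627 0.3379 0.0507; 0.1268 0.0507 0.3638]
step 2: x^-=[1.6927, 0.9233, -0.9078]  P^-=[0.5381 -0.0986 0.1009; -0.0986 0.6545 -0.0526; 0.1009 -0.0526 0.6157]  S=[1.0455 -0.0155 -0.0826; -0.0155 1.2526 -0.2642; -0.0826 -0.2642 1.2262]  K=[0.4948 0.0196 0.0502; -0.0976 0.4948 -0.0754; -0.0277 0.0012 0.4952]  nu=[-2.1692, -1.6509, 3.6718]  x^+=[0.7714, 0.0412, 0.9686]  P^+=[0.2835 -0.0492 0.1074; -0.0492 0.3109 0.0503; 0.1074 0.0503 0.3122]

P_post[1,1] = 0.3109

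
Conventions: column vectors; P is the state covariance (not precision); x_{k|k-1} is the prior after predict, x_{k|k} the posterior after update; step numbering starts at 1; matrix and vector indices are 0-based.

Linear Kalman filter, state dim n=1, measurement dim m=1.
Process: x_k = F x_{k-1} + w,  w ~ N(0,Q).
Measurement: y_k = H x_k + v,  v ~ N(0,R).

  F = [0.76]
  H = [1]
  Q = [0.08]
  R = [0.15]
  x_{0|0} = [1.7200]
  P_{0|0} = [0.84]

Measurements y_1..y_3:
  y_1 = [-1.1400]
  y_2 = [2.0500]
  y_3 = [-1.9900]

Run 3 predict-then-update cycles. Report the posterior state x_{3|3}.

step 1: x^-=[1.3072]  P^-=[0.5652]  S=[0.7152]  K=[0.7903]  nu=[-2.4472]  x^+=[-0.6267]  P^+=[0.1185]
step 2: x^-=[-0.4763]  P^-=[0.1485]  S=[0.2985]  K=[0.4974]  nu=[2.5263]  x^+=[0.7804]  P^+=[0.0746]
step 3: x^-=[0.5931]  P^-=[0.1231]  S=[0.2731]  K=[0.4507]  nu=[-2.5831]  x^+=[-0.5712]  P^+=[0.0676]

x_post = [-0.5712]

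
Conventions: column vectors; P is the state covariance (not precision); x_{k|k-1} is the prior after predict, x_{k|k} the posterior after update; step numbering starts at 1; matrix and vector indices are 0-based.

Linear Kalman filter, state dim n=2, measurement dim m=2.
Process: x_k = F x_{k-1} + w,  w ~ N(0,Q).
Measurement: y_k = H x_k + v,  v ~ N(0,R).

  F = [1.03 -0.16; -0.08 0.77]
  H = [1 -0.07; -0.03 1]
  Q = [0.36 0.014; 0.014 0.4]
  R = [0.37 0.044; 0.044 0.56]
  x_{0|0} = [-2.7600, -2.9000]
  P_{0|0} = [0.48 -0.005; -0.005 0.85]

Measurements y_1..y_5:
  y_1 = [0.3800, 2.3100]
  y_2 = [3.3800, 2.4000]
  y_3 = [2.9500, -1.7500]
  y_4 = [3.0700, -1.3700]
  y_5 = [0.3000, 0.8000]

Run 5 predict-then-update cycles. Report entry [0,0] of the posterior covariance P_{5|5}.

P_post[0,0] = 0.2294

step 1: x^-=[-2.3788, -2.0122]  P^-=[0.8926 -0.1343; -0.1343 0.9077]  S=[1.2859 -0.1809; -0.1809 1.4765]  K=[0.6982 -0.0236; -0.0682 0.6091]  nu=[2.6179, 4.2508]  x^+=[-0.6511, 0.3986]  P^+=[0.2591 0.0253; 0.0253 0.3389]
step 2: x^-=[-0.7344, 0.3590]  P^-=[0.6352 -0.0287; -0.0287 0.5995]  S=[1.0121 -0.0458; -0.0458 1.1617]  K=[0.6288 -0.0163; -0.0465 0.5149]  nu=[4.1396, 2.0190]  x^+=[1.8356, 1.2059]  P^+=[0.2337 0.0255; 0.0255 0.2871]
step 3: x^-=[1.6977, 0.7817]  P^-=[0.6069 -0.0200; -0.0200 0.5685]  S=[0.9825 -0.0341; -0.0341 1.1303]  K=[0.6186 -0.0152; -0.0435 0.5022]  nu=[1.3070, -2.4808]  x^+=[2.5439, -0.5210]  P^+=[0.2300 0.0256; 0.0256 0.2801]
step 4: x^-=[2.7036, -0.6047]  P^-=[0.6027 -0.0188; -0.0188 0.5644]  S=[0.9781 -0.0324; -0.0324 1.1261]  K=[0.6171 -0.0150; -0.0430 0.5005]  nu=[0.3241, -0.6842]  x^+=[2.9138, -0.9611]  P^+=[0.2294 0.0256; 0.0256 0.2791]
step 5: x^-=[3.1550, -0.9731]  P^-=[0.6021 -0.0186; -0.0186 0.5638]  S=[0.9775 -0.0322; -0.0322 1.1255]  K=[0.6168 -0.0150; -0.0430 0.5002]  nu=[-2.9231, 1.8678]  x^+=[1.3240, 0.0868]  P^+=[0.2294 0.0256; 0.0256 0.2790]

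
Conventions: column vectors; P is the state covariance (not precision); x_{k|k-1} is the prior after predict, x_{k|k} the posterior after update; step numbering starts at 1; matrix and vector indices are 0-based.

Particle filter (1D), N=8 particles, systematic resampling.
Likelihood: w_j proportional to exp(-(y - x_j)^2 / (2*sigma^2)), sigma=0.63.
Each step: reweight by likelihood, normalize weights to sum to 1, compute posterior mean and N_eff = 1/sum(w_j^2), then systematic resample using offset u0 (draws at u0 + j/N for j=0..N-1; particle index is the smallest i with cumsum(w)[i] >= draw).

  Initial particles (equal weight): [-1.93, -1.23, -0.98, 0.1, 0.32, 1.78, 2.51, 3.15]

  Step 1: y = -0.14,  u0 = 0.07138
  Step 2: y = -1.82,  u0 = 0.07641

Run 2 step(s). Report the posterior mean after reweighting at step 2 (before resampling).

step 1: w=[0.0075, 0.0949, 0.1743, 0.3943, 0.3248, 0.0041, 0.0001, 0.0000]  mean=-0.1513  Neff=3.3282  idx=[1, 2, 3, 3, 3, 4, 4, 4]
step 2: w=[0.5894, 0.3757, 0.0088, 0.0088, 0.0088, 0.0029, 0.0029, 0.0029]  mean=-1.0877  Neff=2.0459  idx=[0, 0, 0, 0, 0, 1, 1, 1]

post_mean = -1.0877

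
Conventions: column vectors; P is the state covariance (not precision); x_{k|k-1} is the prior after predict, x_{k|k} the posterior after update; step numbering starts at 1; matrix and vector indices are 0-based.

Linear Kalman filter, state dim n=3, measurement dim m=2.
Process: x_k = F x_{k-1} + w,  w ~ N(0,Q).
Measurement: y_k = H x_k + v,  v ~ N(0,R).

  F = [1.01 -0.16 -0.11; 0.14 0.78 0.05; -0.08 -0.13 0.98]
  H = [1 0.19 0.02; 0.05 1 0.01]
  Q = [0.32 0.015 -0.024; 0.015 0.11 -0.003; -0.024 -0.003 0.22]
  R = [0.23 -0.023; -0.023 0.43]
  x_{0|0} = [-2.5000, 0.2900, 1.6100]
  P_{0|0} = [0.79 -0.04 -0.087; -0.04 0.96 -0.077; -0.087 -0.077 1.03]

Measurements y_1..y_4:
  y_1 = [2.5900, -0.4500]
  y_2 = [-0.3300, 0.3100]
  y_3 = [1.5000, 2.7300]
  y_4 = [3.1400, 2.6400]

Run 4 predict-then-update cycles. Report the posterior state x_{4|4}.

step 1: x^-=[-2.7485, -0.0433, 1.7401]  P^-=[1.1925 -0.0252 -0.2501; -0.0252 0.6962 -0.1254; -0.2501 -0.1254 1.2629]  S=[1.4276 0.1382; 0.1382 1.1240]  K=[0.8357 -0.0744; 0.0137 0.6155; -0.1653 -0.0912]  nu=[5.3119, -0.2867]  x^+=[1.7117, -0.1472, 0.8879]  P^+=[0.2065 -0.0610 -0.0516; -0.0610 0.2678 -0.0449; -0.0516 -0.0449 1.2104]
step 2: x^-=[1.6547, 0.1692, 0.7524]  P^-=[0.5818 -0.0402 -0.2035; -0.0402 0.2625 -0.0092; -0.2035 -0.0092 1.4066]  S=[0.7984 0.0133; 0.0133 0.6897]  K=[0.7146 -0.0327; 0.0057 0.3774; -0.2218 -0.0034]  nu=[-2.0319, 0.0505]  x^+=[0.2010, 0.1768, 1.2029]  P^+=[0.1740 -0.0384 -0.0771; -0.0384 0.1641 -0.0062; -0.0771 -0.0062 1.3673]
step 3: x^-=[0.0424, 0.2262, 1.1397]  P^-=[0.5475 -0.0200 -0.2536; -0.0200 0.2067 0.0336; -0.2536 0.0336 1.5499]  S=[0.7682 0.0218; 0.0218 0.6367]  K=[0.7017 -0.0163; 0.0169 0.3231; -0.2834 0.0668]  nu=[1.3918, 2.4903]  x^+=[0.9785, 1.0543, 0.9117]  P^+=[0.1696 -0.0306 -0.1013; -0.0306 0.1398 0.0254; -0.1013 0.0254 1.4862]
step 4: x^-=[0.7193, 1.0049, 0.6782]  P^-=[0.5479 -0.0160 -0.2961; -0.0160 0.1960 0.0620; -0.2961 0.0620 1.6595]  S=[0.7682 0.0239; 0.0239 0.6269]  K=[0.7020 -0.0133; 0.0195 0.3116; -0.3305 0.1144]  nu=[2.2162, 1.5924]  x^+=[2.2538, 1.5444, 0.1278]  P^+=[0.1697 -0.0292 -0.1190; -0.0292 0.1345 0.0470; -0.1190 0.0470 1.5692]

x_post = [2.2538, 1.5444, 0.1278]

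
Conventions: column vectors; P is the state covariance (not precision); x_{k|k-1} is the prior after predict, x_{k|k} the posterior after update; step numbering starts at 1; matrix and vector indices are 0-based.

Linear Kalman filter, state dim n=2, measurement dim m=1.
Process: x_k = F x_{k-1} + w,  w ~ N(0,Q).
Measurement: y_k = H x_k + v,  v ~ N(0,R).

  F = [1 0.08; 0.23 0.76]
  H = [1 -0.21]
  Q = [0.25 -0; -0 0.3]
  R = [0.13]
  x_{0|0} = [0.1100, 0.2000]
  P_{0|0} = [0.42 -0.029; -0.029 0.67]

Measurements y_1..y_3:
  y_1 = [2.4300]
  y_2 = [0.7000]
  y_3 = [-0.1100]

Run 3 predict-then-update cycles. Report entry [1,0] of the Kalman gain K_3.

K[1,0] = 0.0747

step 1: x^-=[0.1260, 0.1773]  P^-=[0.6696 0.1148; 0.1148 0.6991]  S=[0.7823]  K=[0.8252; -0.0410]  nu=[2.3412]  x^+=[2.0580, 0.0814]  P^+=[0.1369 0.1412; 0.1412 0.6978]
step 2: x^-=[2.0645, 0.5352]  P^-=[0.4140 0.1838; 0.1838 0.7596]  S=[0.5003]  K=[0.7503; 0.0486]  nu=[-1.2521]  x^+=[1.1250, 0.4744]  P^+=[0.1323 0.1656; 0.1656 0.7585]
step 3: x^-=[1.1629, 0.6193]  P^-=[0.4137 0.2054; 0.2054 0.8030]  S=[0.4928]  K=[0.7519; 0.0747]  nu=[-1.1429]  x^+=[0.3036, 0.5339]  P^+=[0.1351 0.1778; 0.1778 0.8002]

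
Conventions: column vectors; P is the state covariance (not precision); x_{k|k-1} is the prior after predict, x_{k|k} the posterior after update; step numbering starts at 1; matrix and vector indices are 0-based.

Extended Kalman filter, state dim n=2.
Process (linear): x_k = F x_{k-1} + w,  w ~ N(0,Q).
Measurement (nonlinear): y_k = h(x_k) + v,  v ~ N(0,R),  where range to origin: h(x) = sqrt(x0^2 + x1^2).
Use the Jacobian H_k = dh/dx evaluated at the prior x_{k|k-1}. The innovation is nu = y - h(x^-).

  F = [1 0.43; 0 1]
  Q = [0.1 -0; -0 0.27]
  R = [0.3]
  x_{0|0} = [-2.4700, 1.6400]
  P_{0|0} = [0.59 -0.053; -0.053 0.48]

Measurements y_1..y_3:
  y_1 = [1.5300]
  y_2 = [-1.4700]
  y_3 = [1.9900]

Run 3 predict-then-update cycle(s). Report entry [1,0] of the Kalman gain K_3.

step 1: x^-=[-1.7648, 1.6400]  P^-=[0.7332 0.1534; 0.1534 0.7500]  H_jac=[-0.7325 0.6807]  S=[0.8880]  K=[-0.4872; 0.4484]  nu=[-0.8792]  x^+=[-1.3364, 1.2458]  P^+=[0.5224 0.3474; 0.3474 0.5715]
step 2: x^-=[-0.8008, 1.2458]  P^-=[1.0268 0.5931; 0.5931 0.8415]  H_jac=[-0.5407 0.8412]  S=[0.6561]  K=[-0.0858; 0.5901]  nu=[-2.9509]  x^+=[-0.5477, -0.4955]  P^+=[1.0220 0.6263; 0.6263 0.6130]
step 3: x^-=[-0.7607, -0.4955]  P^-=[1.7740 0.8899; 0.8899 0.8830]  H_jac=[-0.8380 -0.5457]  S=[2.6226]  K=[-0.7520; -0.4681]  nu=[1.0821]  x^+=[-1.5745, -1.0020]  P^+=[0.2909 -0.0333; -0.0333 0.3084]

K[1,0] = -0.4681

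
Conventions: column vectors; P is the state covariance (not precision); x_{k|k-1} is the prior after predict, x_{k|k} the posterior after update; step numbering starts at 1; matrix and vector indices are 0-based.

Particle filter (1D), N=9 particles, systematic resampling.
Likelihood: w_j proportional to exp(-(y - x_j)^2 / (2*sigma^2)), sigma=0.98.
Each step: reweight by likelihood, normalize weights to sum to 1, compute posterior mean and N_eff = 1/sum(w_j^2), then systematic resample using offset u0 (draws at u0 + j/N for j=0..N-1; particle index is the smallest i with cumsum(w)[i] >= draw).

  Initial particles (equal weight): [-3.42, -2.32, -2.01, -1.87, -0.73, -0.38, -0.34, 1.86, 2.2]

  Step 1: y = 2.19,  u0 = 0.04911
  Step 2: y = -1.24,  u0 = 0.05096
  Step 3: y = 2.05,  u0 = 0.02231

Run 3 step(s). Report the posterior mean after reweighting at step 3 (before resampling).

post_mean = 1.9360

step 1: w=[0.0000, 0.0000, 0.0001, 0.0001, 0.0058, 0.0159, 0.0176, 0.4667, 0.4939]  mean=1.9379  Neff=2.1633  idx=[7, 7, 7, 7, 7, 8, 8, 8, 8]
step 2: w=[0.1598, 0.1598, 0.1598, 0.1598, 0.1598, 0.0502, 0.0502, 0.0502, 0.0502]  mean=1.9283  Neff=7.2566  idx=[0, 1, 1, 2, 3, 3, 4, 5, 7]
step 3: w=[0.1109, 0.1109, 0.1109, 0.1109, 0.1109, 0.1109, 0.1109, 0.1117, 0.1117]  mean=1.9360  Neff=8.9999  idx=[0, 1, 2, 3, 4, 5, 6, 7, 8]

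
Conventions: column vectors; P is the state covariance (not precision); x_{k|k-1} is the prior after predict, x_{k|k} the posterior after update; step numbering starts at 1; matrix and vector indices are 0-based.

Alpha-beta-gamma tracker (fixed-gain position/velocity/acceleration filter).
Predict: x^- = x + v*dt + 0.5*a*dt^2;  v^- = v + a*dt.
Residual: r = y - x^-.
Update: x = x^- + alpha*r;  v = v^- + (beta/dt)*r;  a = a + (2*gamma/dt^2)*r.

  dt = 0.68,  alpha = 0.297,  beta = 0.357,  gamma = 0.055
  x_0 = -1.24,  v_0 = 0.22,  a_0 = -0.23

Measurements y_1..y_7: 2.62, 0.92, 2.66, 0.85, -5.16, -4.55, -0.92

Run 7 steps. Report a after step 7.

a_post = -1.2789

step 1: x_pred=-1.1436  r=3.7636  x^+=-0.0258  v^+=2.0395  a^+=0.6653
step 2: x_pred=1.5149  r=-0.5949  x^+=1.3382  v^+=2.1796  a^+=0.5238
step 3: x_pred=2.9414  r=-0.2814  x^+=2.8578  v^+=2.3880  a^+=0.4569
step 4: x_pred=4.5873  r=-3.7373  x^+=3.4773  v^+=0.7366  a^+=-0.4322
step 5: x_pred=3.8783  r=-9.0383  x^+=1.1939  v^+=-4.3024  a^+=-2.5823
step 6: x_pred=-2.3288  r=-2.2212  x^+=-2.9885  v^+=-7.2245  a^+=-3.1107
step 7: x_pred=-8.6204  r=7.7004  x^+=-6.3334  v^+=-5.2972  a^+=-1.2789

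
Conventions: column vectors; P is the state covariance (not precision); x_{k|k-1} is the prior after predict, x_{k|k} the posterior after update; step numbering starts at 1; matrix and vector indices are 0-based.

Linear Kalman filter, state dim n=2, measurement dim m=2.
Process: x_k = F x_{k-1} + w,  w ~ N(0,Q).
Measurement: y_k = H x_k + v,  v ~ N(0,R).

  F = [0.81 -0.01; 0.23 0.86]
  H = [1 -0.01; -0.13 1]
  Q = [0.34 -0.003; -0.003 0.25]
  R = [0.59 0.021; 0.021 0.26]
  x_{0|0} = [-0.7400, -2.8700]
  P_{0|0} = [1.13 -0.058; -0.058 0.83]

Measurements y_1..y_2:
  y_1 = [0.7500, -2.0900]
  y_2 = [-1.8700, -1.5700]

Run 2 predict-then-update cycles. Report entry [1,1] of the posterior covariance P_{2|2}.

step 1: x^-=[-0.5707, -2.6384]  P^-=[1.0824 0.1601; 0.1601 0.9007]  S=[1.6693 0.0316; 0.0316 1.1374]  K=[0.6475 -0.0009; 0.0759 0.7715]  nu=[1.2943, 0.4742]  x^+=[0.2669, -2.1743]  P^+=[0.3826 0.0631; 0.0631 0.2104]
step 2: x^-=[0.2379, -1.8085]  P^-=[0.5900 0.1103; 0.1103 0.4508]  S=[1.1779 0.0502; 0.0502 0.6921]  K=[0.4995 0.0123; 0.0631 0.6261]  nu=[-2.1260, 0.2694]  x^+=[-0.8206, -1.7740]  P^+=[0.2955 0.0521; 0.0521 0.1709]

P_post[1,1] = 0.1709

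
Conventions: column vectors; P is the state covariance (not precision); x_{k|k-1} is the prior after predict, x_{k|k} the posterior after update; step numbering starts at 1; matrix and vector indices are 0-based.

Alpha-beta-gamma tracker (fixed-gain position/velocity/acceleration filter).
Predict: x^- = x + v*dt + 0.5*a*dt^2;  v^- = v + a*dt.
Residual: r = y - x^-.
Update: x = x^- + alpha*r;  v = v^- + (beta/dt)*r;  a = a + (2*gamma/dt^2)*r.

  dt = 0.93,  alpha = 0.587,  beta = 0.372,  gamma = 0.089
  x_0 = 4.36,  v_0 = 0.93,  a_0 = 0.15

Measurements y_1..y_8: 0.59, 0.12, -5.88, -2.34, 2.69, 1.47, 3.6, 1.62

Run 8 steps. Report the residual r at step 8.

step 1: x_pred=5.2898  r=-4.6998  x^+=2.5310  v^+=-0.8104  a^+=-0.8172
step 2: x_pred=1.4239  r=-1.3039  x^+=0.6585  v^+=-2.0920  a^+=-1.0856
step 3: x_pred=-1.7565  r=-4.1235  x^+=-4.1770  v^+=-4.7510  a^+=-1.9342
step 4: x_pred=-9.4319  r=7.0919  x^+=-5.2689  v^+=-3.7131  a^+=-0.4747
step 5: x_pred=-8.9274  r=11.6174  x^+=-2.1080  v^+=0.4924  a^+=1.9162
step 6: x_pred=-0.8213  r=2.2913  x^+=0.5237  v^+=3.1911  a^+=2.3878
step 7: x_pred=4.5240  r=-0.9240  x^+=3.9816  v^+=5.0421  a^+=2.1976
step 8: x_pred=9.6211  r=-8.0011  x^+=4.9245  v^+=3.8855  a^+=0.5510

resid = -8.0011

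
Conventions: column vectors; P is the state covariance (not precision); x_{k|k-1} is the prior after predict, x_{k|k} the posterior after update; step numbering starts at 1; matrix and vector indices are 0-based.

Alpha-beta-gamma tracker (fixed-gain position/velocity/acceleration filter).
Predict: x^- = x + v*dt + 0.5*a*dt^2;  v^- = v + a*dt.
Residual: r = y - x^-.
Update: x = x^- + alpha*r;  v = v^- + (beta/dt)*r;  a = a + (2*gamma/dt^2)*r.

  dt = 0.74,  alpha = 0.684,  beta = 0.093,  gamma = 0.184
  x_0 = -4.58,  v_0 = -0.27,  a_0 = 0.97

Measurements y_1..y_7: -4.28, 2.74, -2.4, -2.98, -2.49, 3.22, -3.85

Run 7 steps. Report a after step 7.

a_post = -5.9715

step 1: x_pred=-4.5142  r=0.2342  x^+=-4.3540  v^+=0.4772  a^+=1.1274
step 2: x_pred=-3.6922  r=6.4322  x^+=0.7074  v^+=2.1199  a^+=5.4500
step 3: x_pred=3.7683  r=-6.1683  x^+=-0.4508  v^+=5.3776  a^+=1.3047
step 4: x_pred=3.8859  r=-6.8659  x^+=-0.8104  v^+=5.4802  a^+=-3.3093
step 5: x_pred=2.3389  r=-4.8289  x^+=-0.9641  v^+=2.4245  a^+=-6.5545
step 6: x_pred=-0.9646  r=4.1846  x^+=1.8977  v^+=-1.8999  a^+=-3.7423
step 7: x_pred=-0.5329  r=-3.3171  x^+=-2.8018  v^+=-5.0861  a^+=-5.9715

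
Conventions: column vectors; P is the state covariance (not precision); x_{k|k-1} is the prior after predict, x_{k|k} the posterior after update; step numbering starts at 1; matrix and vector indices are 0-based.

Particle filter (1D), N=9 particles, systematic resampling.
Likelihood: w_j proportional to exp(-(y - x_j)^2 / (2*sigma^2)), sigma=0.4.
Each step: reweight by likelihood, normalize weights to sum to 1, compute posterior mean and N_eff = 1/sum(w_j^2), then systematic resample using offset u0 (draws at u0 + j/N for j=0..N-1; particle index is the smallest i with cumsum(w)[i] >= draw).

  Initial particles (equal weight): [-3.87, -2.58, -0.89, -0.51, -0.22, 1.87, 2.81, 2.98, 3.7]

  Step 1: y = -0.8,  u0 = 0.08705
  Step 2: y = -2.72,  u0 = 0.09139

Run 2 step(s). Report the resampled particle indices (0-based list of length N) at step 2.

step 1: w=[0.0000, 0.0000, 0.4657, 0.3673, 0.1670, 0.0000, 0.0000, 0.0000, 0.0000]  mean=-0.6386  Neff=2.6338  idx=[2, 2, 2, 2, 3, 3, 3, 4, 4]
step 2: w=[0.2484, 0.2484, 0.2484, 0.2484, 0.0020, 0.0020, 0.0020, 0.0000, 0.0000]  mean=-0.8876  Neff=4.0499  idx=[0, 0, 1, 1, 2, 2, 3, 3, 3]

resampled_idx = [0, 0, 1, 1, 2, 2, 3, 3, 3]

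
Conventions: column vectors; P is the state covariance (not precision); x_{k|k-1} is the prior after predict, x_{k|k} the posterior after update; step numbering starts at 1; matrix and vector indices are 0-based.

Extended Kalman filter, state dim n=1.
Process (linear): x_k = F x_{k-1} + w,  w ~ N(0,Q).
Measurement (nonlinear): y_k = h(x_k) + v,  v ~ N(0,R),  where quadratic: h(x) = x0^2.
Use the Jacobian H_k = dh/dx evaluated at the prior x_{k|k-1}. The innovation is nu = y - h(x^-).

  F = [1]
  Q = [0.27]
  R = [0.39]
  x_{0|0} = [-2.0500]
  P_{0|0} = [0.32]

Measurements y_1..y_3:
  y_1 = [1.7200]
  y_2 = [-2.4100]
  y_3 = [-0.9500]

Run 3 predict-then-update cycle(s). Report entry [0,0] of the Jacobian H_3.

H_jac[0,0] = -0.2422

step 1: x^-=[-2.0500]  P^-=[0.5900]  H_jac=[-4.1000]  S=[10.3079]  K=[-0.2347]  nu=[-2.4825]  x^+=[-1.4674]  P^+=[0.0223]
step 2: x^-=[-1.4674]  P^-=[0.2923]  H_jac=[-2.9348]  S=[2.9079]  K=[-0.2950]  nu=[-4.5633]  x^+=[-0.1211]  P^+=[0.0392]
step 3: x^-=[-0.1211]  P^-=[0.3092]  H_jac=[-0.2422]  S=[0.4081]  K=[-0.1835]  nu=[-0.9647]  x^+=[0.0559]  P^+=[0.2955]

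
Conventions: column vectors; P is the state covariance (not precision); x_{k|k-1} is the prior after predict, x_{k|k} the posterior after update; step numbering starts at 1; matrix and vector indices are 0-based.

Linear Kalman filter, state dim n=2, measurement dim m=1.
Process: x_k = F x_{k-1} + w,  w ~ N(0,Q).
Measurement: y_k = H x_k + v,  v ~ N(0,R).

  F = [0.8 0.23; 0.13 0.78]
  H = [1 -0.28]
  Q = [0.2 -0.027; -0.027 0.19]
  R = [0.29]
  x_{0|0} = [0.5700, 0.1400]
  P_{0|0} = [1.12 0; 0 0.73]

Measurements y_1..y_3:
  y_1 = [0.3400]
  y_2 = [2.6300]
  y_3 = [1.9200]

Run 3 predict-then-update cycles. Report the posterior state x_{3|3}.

step 1: x^-=[0.4882, 0.1833]  P^-=[0.9554 0.2204; 0.2204 0.6531]  S=[1.1732]  K=[0.7618; 0.0320]  nu=[-0.0969]  x^+=[0.4144, 0.1802]  P^+=[0.2746 0.1918; 0.1918 0.6519]
step 2: x^-=[0.3730, 0.1944]  P^-=[0.4808 0.2439; 0.2439 0.6301]  S=[0.6836]  K=[0.6034; 0.0987]  nu=[2.3115]  x^+=[1.7678, 0.4226]  P^+=[0.2319 0.2032; 0.2032 0.6235]
step 3: x^-=[1.5114, 0.5595]  P^-=[0.4562 0.2418; 0.2418 0.6144]  S=[0.6589]  K=[0.5895; 0.1059]  nu=[0.5652]  x^+=[1.8447, 0.6193]  P^+=[0.2272 0.2007; 0.2007 0.6071]

x_post = [1.8447, 0.6193]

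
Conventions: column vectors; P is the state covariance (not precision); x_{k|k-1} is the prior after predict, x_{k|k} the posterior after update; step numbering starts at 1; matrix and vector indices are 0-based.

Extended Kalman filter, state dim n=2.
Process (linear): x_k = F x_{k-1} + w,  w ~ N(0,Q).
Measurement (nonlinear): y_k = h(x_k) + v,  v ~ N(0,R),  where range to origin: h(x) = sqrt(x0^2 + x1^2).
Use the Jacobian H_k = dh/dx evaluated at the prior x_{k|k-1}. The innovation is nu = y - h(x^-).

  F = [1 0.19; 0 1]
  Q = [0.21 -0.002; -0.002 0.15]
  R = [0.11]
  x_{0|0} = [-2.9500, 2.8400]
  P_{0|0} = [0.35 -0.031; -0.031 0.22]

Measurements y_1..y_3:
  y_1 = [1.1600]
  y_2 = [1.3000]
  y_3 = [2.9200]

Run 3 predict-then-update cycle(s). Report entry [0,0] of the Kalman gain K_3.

step 1: x^-=[-2.4104, 2.8400]  P^-=[0.5562 0.0088; 0.0088 0.3700]  H_jac=[-0.6471 0.7624]  S=[0.5493]  K=[-0.6430; 0.5032]  nu=[-2.5650]  x^+=[-0.7611, 1.5493]  P^+=[0.3291 0.1865; 0.1865 0.2309]
step 2: x^-=[-0.4668, 1.5493]  P^-=[0.6183 0.2284; 0.2284 0.3809]  H_jac=[-0.2885 0.9575]  S=[0.3845]  K=[0.1049; 0.7772]  nu=[-0.3180]  x^+=[-0.5001, 1.3021]  P^+=[0.6141 0.1971; 0.1971 0.1487]
step 3: x^-=[-0.2527, 1.3021]  P^-=[0.9043 0.2233; 0.2233 0.2987]  H_jac=[-0.1905 0.9817]  S=[0.3471]  K=[0.1351; 0.7221]  nu=[1.5936]  x^+=[-0.0374, 2.4528]  P^+=[0.8980 0.1894; 0.1894 0.1177]

K[0,0] = 0.1351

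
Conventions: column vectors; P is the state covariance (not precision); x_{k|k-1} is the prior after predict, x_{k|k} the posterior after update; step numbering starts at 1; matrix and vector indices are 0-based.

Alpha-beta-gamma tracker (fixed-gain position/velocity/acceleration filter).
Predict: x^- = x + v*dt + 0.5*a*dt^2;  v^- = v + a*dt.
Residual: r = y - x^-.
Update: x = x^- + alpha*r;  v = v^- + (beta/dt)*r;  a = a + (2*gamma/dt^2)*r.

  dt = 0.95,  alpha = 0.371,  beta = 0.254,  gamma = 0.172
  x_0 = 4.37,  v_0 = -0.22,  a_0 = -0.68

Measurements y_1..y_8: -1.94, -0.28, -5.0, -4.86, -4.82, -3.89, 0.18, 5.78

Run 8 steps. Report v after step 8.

step 1: x_pred=3.8542  r=-5.7942  x^+=1.7045  v^+=-2.4152  a^+=-2.8885
step 2: x_pred=-1.8933  r=1.6133  x^+=-1.2948  v^+=-4.7279  a^+=-2.2736
step 3: x_pred=-6.8123  r=1.8123  x^+=-6.1399  v^+=-6.4033  a^+=-1.5828
step 4: x_pred=-12.9373  r=8.0773  x^+=-9.9406  v^+=-5.7473  a^+=1.4959
step 5: x_pred=-14.7255  r=9.9055  x^+=-11.0506  v^+=-1.6778  a^+=5.2716
step 6: x_pred=-10.2656  r=6.3756  x^+=-7.9003  v^+=5.0349  a^+=7.7017
step 7: x_pred=0.3582  r=-0.1782  x^+=0.2921  v^+=12.3039  a^+=7.6338
step 8: x_pred=15.4255  r=-9.6455  x^+=11.8470  v^+=16.9770  a^+=3.9573

v_post = 16.9770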